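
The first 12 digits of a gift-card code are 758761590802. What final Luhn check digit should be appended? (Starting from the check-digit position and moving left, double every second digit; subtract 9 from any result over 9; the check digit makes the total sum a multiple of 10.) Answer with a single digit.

6

Partial digits right→left: 2 0 8 0 9 5 1 6 7 8 5 7
Double every second digit counting from the check-digit position (so the 1st, 3rd, 5th, ... of the partial from the right).
  doubled (with −9 where >9): 4 7 9 2 5 1 → sum 28
  kept as-is: 0 0 5 6 8 7 → sum 26
Total = 28 + 26 = 54.
Check digit = (10 − (54 mod 10)) mod 10 = 6.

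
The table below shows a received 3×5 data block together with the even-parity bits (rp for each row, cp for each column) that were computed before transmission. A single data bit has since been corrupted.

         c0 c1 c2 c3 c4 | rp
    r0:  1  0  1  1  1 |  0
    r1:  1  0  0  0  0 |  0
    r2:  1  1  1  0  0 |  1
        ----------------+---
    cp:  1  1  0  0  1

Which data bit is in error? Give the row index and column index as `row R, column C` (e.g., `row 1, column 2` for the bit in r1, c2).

Recompute each row's even parity and compare to rp:
  r0: data parity 0, sent rp 0 → ok
  r1: data parity 1, sent rp 0 → mismatch
  r2: data parity 1, sent rp 1 → ok
Recompute each column's even parity and compare to cp:
  c0: data parity 1, sent cp 1 → ok
  c1: data parity 1, sent cp 1 → ok
  c2: data parity 0, sent cp 0 → ok
  c3: data parity 1, sent cp 0 → mismatch
  c4: data parity 1, sent cp 1 → ok
Exactly one row (r1) and one column (c3) fail → the flipped bit is at their intersection.

row 1, column 3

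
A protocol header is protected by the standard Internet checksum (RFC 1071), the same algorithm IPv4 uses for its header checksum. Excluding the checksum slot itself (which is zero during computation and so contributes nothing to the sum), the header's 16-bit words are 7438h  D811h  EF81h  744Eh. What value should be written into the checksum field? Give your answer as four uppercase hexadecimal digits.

4FE5

One's-complement addition (fold any carry out of bit 15 back into bit 0):
  0x7438 + 0xD811 = 0x14C49 → wrap carry → 0x4C4A
  0x4C4A + 0xEF81 = 0x13BCB → wrap carry → 0x3BCC
  0x3BCC + 0x744E = 0x0B01A
One's-complement sum = 0xB01A.
Checksum = ~0xB01A & 0xFFFF = 0x4FE5.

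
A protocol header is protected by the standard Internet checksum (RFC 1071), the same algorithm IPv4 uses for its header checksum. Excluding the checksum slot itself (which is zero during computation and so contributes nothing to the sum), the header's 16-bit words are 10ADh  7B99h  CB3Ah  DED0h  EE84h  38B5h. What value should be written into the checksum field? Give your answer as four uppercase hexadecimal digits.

A273

One's-complement addition (fold any carry out of bit 15 back into bit 0):
  0x10AD + 0x7B99 = 0x08C46
  0x8C46 + 0xCB3A = 0x15780 → wrap carry → 0x5781
  0x5781 + 0xDED0 = 0x13651 → wrap carry → 0x3652
  0x3652 + 0xEE84 = 0x124D6 → wrap carry → 0x24D7
  0x24D7 + 0x38B5 = 0x05D8C
One's-complement sum = 0x5D8C.
Checksum = ~0x5D8C & 0xFFFF = 0xA273.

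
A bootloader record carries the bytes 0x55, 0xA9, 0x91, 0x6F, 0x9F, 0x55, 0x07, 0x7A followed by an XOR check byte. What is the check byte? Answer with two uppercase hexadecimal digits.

B5

XOR the bytes together:
  start with 0x55
  0x55 ⊕ 0xA9 = 0xFC
  0xFC ⊕ 0x91 = 0x6D
  0x6D ⊕ 0x6F = 0x02
  0x02 ⊕ 0x9F = 0x9D
  0x9D ⊕ 0x55 = 0xC8
  0xC8 ⊕ 0x07 = 0xCF
  0xCF ⊕ 0x7A = 0xB5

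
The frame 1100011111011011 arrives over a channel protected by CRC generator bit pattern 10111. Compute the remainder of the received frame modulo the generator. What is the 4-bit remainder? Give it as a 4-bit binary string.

Modulo-2 division of 1100011111011011 by 10111:
  pos 0: 11000 XOR 10111 = 01111
  pos 1: 11111 XOR 10111 = 01000
  pos 2: 10001 XOR 10111 = 00110
  pos 4: 11011 XOR 10111 = 01100
  pos 5: 11001 XOR 10111 = 01110
  pos 6: 11100 XOR 10111 = 01011
  pos 7: 10111 XOR 10111 = 00000
Remainder = 1011 (nonzero — an error is detected).

1011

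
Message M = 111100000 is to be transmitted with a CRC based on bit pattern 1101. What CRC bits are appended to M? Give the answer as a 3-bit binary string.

100

Append 3 zeros: 111100000000. Divide by 1101 (XOR where the leading bit is 1):
  pos 0: 1111 XOR 1101 = 0010
  pos 2: 1000 XOR 1101 = 0101
  pos 3: 1010 XOR 1101 = 0111
  pos 4: 1110 XOR 1101 = 0011
  pos 6: 1100 XOR 1101 = 0001
Remainder (last 3 bits) = 100. This is the CRC / FCS.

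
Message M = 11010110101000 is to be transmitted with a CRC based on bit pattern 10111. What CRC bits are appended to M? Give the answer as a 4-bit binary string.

Append 4 zeros: 110101101010000000. Divide by 10111 (XOR where the leading bit is 1):
  pos 0: 11010 XOR 10111 = 01101
  pos 1: 11011 XOR 10111 = 01100
  pos 2: 11001 XOR 10111 = 01110
  pos 3: 11100 XOR 10111 = 01011
  pos 4: 10111 XOR 10111 = 00000
  pos 10: 10000 XOR 10111 = 00111
  pos 12: 11100 XOR 10111 = 01011
  pos 13: 10110 XOR 10111 = 00001
Remainder (last 4 bits) = 0001. This is the CRC / FCS.

0001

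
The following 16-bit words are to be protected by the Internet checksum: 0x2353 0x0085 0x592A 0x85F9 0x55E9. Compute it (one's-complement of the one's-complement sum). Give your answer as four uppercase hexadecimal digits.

A71A

One's-complement addition (fold any carry out of bit 15 back into bit 0):
  0x2353 + 0x0085 = 0x023D8
  0x23D8 + 0x592A = 0x07D02
  0x7D02 + 0x85F9 = 0x102FB → wrap carry → 0x02FC
  0x02FC + 0x55E9 = 0x058E5
One's-complement sum = 0x58E5.
Checksum = ~0x58E5 & 0xFFFF = 0xA71A.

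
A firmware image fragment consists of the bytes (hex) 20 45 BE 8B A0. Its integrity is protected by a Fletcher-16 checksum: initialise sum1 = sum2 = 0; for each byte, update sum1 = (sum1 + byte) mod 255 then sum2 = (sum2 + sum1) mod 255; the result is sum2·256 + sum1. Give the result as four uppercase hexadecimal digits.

A950

Running sums (mod 255):
  after byte 0 (20): sum1=32, sum2=32
  after byte 1 (45): sum1=101, sum2=133
  after byte 2 (BE): sum1=36, sum2=169
  after byte 3 (8B): sum1=175, sum2=89
  after byte 4 (A0): sum1=80, sum2=169
Checksum = sum2·256 + sum1 = 169·256 + 80 = 43344 = 0xA950.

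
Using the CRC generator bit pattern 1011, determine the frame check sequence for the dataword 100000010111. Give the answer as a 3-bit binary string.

Append 3 zeros: 100000010111000. Divide by 1011 (XOR where the leading bit is 1):
  pos 0: 1000 XOR 1011 = 0011
  pos 2: 1100 XOR 1011 = 0111
  pos 3: 1110 XOR 1011 = 0101
  pos 4: 1011 XOR 1011 = 0000
  pos 9: 1110 XOR 1011 = 0101
  pos 10: 1010 XOR 1011 = 0001
Remainder (last 3 bits) = 010. This is the CRC / FCS.

010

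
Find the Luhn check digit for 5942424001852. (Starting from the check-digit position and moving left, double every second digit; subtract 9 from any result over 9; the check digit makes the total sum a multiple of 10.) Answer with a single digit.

Partial digits right→left: 2 5 8 1 0 0 4 2 4 2 4 9 5
Double every second digit counting from the check-digit position (so the 1st, 3rd, 5th, ... of the partial from the right).
  doubled (with −9 where >9): 4 7 0 8 8 8 1 → sum 36
  kept as-is: 5 1 0 2 2 9 → sum 19
Total = 36 + 19 = 55.
Check digit = (10 − (55 mod 10)) mod 10 = 5.

5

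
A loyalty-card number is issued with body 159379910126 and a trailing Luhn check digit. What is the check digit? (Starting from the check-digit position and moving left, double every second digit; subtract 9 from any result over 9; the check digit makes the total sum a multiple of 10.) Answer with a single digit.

9

Partial digits right→left: 6 2 1 0 1 9 9 7 3 9 5 1
Double every second digit counting from the check-digit position (so the 1st, 3rd, 5th, ... of the partial from the right).
  doubled (with −9 where >9): 3 2 2 9 6 1 → sum 23
  kept as-is: 2 0 9 7 9 1 → sum 28
Total = 23 + 28 = 51.
Check digit = (10 − (51 mod 10)) mod 10 = 9.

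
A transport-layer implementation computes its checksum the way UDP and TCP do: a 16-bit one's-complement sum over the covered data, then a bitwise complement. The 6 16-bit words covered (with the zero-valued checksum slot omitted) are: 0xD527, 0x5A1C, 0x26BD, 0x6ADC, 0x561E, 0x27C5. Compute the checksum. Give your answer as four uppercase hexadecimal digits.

One's-complement addition (fold any carry out of bit 15 back into bit 0):
  0xD527 + 0x5A1C = 0x12F43 → wrap carry → 0x2F44
  0x2F44 + 0x26BD = 0x05601
  0x5601 + 0x6ADC = 0x0C0DD
  0xC0DD + 0x561E = 0x116FB → wrap carry → 0x16FC
  0x16FC + 0x27C5 = 0x03EC1
One's-complement sum = 0x3EC1.
Checksum = ~0x3EC1 & 0xFFFF = 0xC13E.

C13E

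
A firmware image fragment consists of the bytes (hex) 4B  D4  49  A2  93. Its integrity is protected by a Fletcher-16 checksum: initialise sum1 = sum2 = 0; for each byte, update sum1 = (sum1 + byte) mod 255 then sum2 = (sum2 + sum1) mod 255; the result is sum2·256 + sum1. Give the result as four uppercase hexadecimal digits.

809F

Running sums (mod 255):
  after byte 0 (4B): sum1=75, sum2=75
  after byte 1 (D4): sum1=32, sum2=107
  after byte 2 (49): sum1=105, sum2=212
  after byte 3 (A2): sum1=12, sum2=224
  after byte 4 (93): sum1=159, sum2=128
Checksum = sum2·256 + sum1 = 128·256 + 159 = 32927 = 0x809F.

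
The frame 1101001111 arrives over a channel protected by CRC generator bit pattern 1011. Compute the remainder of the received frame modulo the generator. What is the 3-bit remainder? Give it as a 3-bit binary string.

111

Modulo-2 division of 1101001111 by 1011:
  pos 0: 1101 XOR 1011 = 0110
  pos 1: 1100 XOR 1011 = 0111
  pos 2: 1110 XOR 1011 = 0101
  pos 3: 1011 XOR 1011 = 0000
Remainder = 111 (nonzero — an error is detected).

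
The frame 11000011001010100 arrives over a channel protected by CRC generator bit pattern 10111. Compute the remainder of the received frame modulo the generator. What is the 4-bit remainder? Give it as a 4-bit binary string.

Modulo-2 division of 11000011001010100 by 10111:
  pos 0: 11000 XOR 10111 = 01111
  pos 1: 11110 XOR 10111 = 01001
  pos 2: 10011 XOR 10111 = 00100
  pos 4: 10010 XOR 10111 = 00101
  pos 6: 10101 XOR 10111 = 00010
  pos 9: 10010 XOR 10111 = 00101
  pos 11: 10110 XOR 10111 = 00001
Remainder = 0010 (nonzero — an error is detected).

0010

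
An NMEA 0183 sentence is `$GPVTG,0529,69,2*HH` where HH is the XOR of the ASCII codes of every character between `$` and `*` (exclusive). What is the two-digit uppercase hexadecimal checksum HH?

4D

XOR the ASCII codes of the payload characters:
  'G' = 0x47 → acc = 0x47
  'P' = 0x50 → acc = 0x17
  'V' = 0x56 → acc = 0x41
  'T' = 0x54 → acc = 0x15
  'G' = 0x47 → acc = 0x52
  ',' = 0x2C → acc = 0x7E
  '0' = 0x30 → acc = 0x4E
  '5' = 0x35 → acc = 0x7B
  '2' = 0x32 → acc = 0x49
  '9' = 0x39 → acc = 0x70
  ',' = 0x2C → acc = 0x5C
  '6' = 0x36 → acc = 0x6A
  '9' = 0x39 → acc = 0x53
  ',' = 0x2C → acc = 0x7F
  '2' = 0x32 → acc = 0x4D
Checksum = 0x4D.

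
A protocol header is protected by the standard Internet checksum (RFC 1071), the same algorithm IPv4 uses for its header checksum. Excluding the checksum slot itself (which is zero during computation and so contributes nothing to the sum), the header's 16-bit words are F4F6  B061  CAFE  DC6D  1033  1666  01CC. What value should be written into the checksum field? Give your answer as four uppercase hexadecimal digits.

8AD5

One's-complement addition (fold any carry out of bit 15 back into bit 0):
  0xF4F6 + 0xB061 = 0x1A557 → wrap carry → 0xA558
  0xA558 + 0xCAFE = 0x17056 → wrap carry → 0x7057
  0x7057 + 0xDC6D = 0x14CC4 → wrap carry → 0x4CC5
  0x4CC5 + 0x1033 = 0x05CF8
  0x5CF8 + 0x1666 = 0x0735E
  0x735E + 0x01CC = 0x0752A
One's-complement sum = 0x752A.
Checksum = ~0x752A & 0xFFFF = 0x8AD5.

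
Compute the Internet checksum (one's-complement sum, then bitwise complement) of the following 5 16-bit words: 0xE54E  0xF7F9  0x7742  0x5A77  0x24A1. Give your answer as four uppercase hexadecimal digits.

One's-complement addition (fold any carry out of bit 15 back into bit 0):
  0xE54E + 0xF7F9 = 0x1DD47 → wrap carry → 0xDD48
  0xDD48 + 0x7742 = 0x1548A → wrap carry → 0x548B
  0x548B + 0x5A77 = 0x0AF02
  0xAF02 + 0x24A1 = 0x0D3A3
One's-complement sum = 0xD3A3.
Checksum = ~0xD3A3 & 0xFFFF = 0x2C5C.

2C5C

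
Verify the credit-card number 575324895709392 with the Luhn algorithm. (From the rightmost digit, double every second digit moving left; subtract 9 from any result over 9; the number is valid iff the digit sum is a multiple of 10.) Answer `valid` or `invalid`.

invalid

From the right, keep odd positions and double even positions (subtract 9 from any doubled value over 9):
  doubled (positions 2,4,...): 9 9 5 9 8 6 5 → sum 51
  kept (positions 1,3,...): 2 3 0 5 8 2 5 5 → sum 30
Total = 81.
81 mod 10 = 1, so the number is invalid.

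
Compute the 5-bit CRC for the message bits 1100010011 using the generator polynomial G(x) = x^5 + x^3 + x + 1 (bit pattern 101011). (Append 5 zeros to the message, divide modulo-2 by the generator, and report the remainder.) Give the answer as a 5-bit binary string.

Append 5 zeros: 110001001100000. Divide by 101011 (XOR where the leading bit is 1):
  pos 0: 110001 XOR 101011 = 011010
  pos 1: 110100 XOR 101011 = 011111
  pos 2: 111110 XOR 101011 = 010101
  pos 3: 101011 XOR 101011 = 000000
  pos 9: 100000 XOR 101011 = 001011
Remainder (last 5 bits) = 01011. This is the CRC / FCS.

01011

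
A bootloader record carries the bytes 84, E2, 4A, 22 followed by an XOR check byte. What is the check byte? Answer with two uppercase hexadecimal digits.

0E

XOR the bytes together:
  start with 0x84
  0x84 ⊕ 0xE2 = 0x66
  0x66 ⊕ 0x4A = 0x2C
  0x2C ⊕ 0x22 = 0x0E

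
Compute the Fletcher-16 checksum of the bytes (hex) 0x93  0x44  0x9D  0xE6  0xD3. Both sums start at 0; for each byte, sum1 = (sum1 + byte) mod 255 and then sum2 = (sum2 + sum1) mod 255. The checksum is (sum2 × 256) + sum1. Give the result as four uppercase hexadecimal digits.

6D30

Running sums (mod 255):
  after byte 0 (0x93): sum1=147, sum2=147
  after byte 1 (0x44): sum1=215, sum2=107
  after byte 2 (0x9D): sum1=117, sum2=224
  after byte 3 (0xE6): sum1=92, sum2=61
  after byte 4 (0xD3): sum1=48, sum2=109
Checksum = sum2·256 + sum1 = 109·256 + 48 = 27952 = 0x6D30.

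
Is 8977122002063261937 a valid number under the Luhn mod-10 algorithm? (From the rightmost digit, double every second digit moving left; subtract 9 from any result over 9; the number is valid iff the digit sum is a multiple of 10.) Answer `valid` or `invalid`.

From the right, keep odd positions and double even positions (subtract 9 from any doubled value over 9):
  doubled (positions 2,4,...): 6 2 4 3 4 0 4 5 9 → sum 37
  kept (positions 1,3,...): 7 9 6 3 0 0 2 1 7 8 → sum 43
Total = 80.
80 mod 10 = 0, so the number is valid.

valid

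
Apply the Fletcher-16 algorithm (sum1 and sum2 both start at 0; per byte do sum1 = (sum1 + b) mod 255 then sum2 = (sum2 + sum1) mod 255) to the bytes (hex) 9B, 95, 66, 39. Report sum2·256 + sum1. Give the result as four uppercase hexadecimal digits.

Running sums (mod 255):
  after byte 0 (9B): sum1=155, sum2=155
  after byte 1 (95): sum1=49, sum2=204
  after byte 2 (66): sum1=151, sum2=100
  after byte 3 (39): sum1=208, sum2=53
Checksum = sum2·256 + sum1 = 53·256 + 208 = 13776 = 0x35D0.

35D0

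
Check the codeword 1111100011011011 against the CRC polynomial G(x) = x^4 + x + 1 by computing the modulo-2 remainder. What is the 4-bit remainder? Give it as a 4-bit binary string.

1011

Modulo-2 division of 1111100011011011 by 10011:
  pos 0: 11111 XOR 10011 = 01100
  pos 1: 11000 XOR 10011 = 01011
  pos 2: 10110 XOR 10011 = 00101
  pos 4: 10101 XOR 10011 = 00110
  pos 6: 11010 XOR 10011 = 01001
  pos 7: 10011 XOR 10011 = 00000
Remainder = 1011 (nonzero — an error is detected).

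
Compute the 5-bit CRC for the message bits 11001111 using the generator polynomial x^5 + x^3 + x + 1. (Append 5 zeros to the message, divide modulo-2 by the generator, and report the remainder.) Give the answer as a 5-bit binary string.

00011

Append 5 zeros: 1100111100000. Divide by 101011 (XOR where the leading bit is 1):
  pos 0: 110011 XOR 101011 = 011000
  pos 1: 110001 XOR 101011 = 011010
  pos 2: 110101 XOR 101011 = 011110
  pos 3: 111100 XOR 101011 = 010111
  pos 4: 101110 XOR 101011 = 000101
  pos 7: 101000 XOR 101011 = 000011
Remainder (last 5 bits) = 00011. This is the CRC / FCS.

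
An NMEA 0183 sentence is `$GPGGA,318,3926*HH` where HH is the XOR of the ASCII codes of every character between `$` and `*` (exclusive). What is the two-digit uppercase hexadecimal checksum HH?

XOR the ASCII codes of the payload characters:
  'G' = 0x47 → acc = 0x47
  'P' = 0x50 → acc = 0x17
  'G' = 0x47 → acc = 0x50
  'G' = 0x47 → acc = 0x17
  'A' = 0x41 → acc = 0x56
  ',' = 0x2C → acc = 0x7A
  '3' = 0x33 → acc = 0x49
  '1' = 0x31 → acc = 0x78
  '8' = 0x38 → acc = 0x40
  ',' = 0x2C → acc = 0x6C
  '3' = 0x33 → acc = 0x5F
  '9' = 0x39 → acc = 0x66
  '2' = 0x32 → acc = 0x54
  '6' = 0x36 → acc = 0x62
Checksum = 0x62.

62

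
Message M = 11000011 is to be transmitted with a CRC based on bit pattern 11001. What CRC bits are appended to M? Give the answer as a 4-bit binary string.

0101

Append 4 zeros: 110000110000. Divide by 11001 (XOR where the leading bit is 1):
  pos 0: 11000 XOR 11001 = 00001
  pos 4: 10110 XOR 11001 = 01111
  pos 5: 11110 XOR 11001 = 00111
  pos 7: 11100 XOR 11001 = 00101
Remainder (last 4 bits) = 0101. This is the CRC / FCS.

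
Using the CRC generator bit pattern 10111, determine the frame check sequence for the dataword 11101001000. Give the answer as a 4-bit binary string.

1101

Append 4 zeros: 111010010000000. Divide by 10111 (XOR where the leading bit is 1):
  pos 0: 11101 XOR 10111 = 01010
  pos 1: 10100 XOR 10111 = 00011
  pos 4: 11010 XOR 10111 = 01101
  pos 5: 11010 XOR 10111 = 01101
  pos 6: 11010 XOR 10111 = 01101
  pos 7: 11010 XOR 10111 = 01101
  pos 8: 11010 XOR 10111 = 01101
  pos 9: 11010 XOR 10111 = 01101
  pos 10: 11010 XOR 10111 = 01101
Remainder (last 4 bits) = 1101. This is the CRC / FCS.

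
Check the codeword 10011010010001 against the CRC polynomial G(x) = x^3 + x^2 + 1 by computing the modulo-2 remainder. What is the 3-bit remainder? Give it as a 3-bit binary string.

000

Modulo-2 division of 10011010010001 by 1101:
  pos 0: 1001 XOR 1101 = 0100
  pos 1: 1001 XOR 1101 = 0100
  pos 2: 1000 XOR 1101 = 0101
  pos 3: 1011 XOR 1101 = 0110
  pos 4: 1100 XOR 1101 = 0001
  pos 7: 1010 XOR 1101 = 0111
  pos 8: 1110 XOR 1101 = 0011
  pos 10: 1101 XOR 1101 = 0000
Remainder = 000 (zero — the frame passes the CRC check).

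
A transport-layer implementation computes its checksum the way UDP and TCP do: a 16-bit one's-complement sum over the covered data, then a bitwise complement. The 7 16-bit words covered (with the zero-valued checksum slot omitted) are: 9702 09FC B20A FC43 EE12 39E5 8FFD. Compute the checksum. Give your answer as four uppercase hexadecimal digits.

One's-complement addition (fold any carry out of bit 15 back into bit 0):
  0x9702 + 0x09FC = 0x0A0FE
  0xA0FE + 0xB20A = 0x15308 → wrap carry → 0x5309
  0x5309 + 0xFC43 = 0x14F4C → wrap carry → 0x4F4D
  0x4F4D + 0xEE12 = 0x13D5F → wrap carry → 0x3D60
  0x3D60 + 0x39E5 = 0x07745
  0x7745 + 0x8FFD = 0x10742 → wrap carry → 0x0743
One's-complement sum = 0x0743.
Checksum = ~0x0743 & 0xFFFF = 0xF8BC.

F8BC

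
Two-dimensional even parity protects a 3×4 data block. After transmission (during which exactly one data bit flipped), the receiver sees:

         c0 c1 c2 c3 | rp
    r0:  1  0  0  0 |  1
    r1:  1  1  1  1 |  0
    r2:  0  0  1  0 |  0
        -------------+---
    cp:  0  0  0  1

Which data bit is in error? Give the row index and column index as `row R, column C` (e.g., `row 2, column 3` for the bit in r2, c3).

Recompute each row's even parity and compare to rp:
  r0: data parity 1, sent rp 1 → ok
  r1: data parity 0, sent rp 0 → ok
  r2: data parity 1, sent rp 0 → mismatch
Recompute each column's even parity and compare to cp:
  c0: data parity 0, sent cp 0 → ok
  c1: data parity 1, sent cp 0 → mismatch
  c2: data parity 0, sent cp 0 → ok
  c3: data parity 1, sent cp 1 → ok
Exactly one row (r2) and one column (c1) fail → the flipped bit is at their intersection.

row 2, column 1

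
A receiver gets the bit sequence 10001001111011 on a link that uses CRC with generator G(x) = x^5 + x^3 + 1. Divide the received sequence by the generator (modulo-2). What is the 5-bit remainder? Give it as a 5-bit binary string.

Modulo-2 division of 10001001111011 by 101001:
  pos 0: 100010 XOR 101001 = 001011
  pos 2: 101101 XOR 101001 = 000100
  pos 5: 100111 XOR 101001 = 001110
  pos 7: 111001 XOR 101001 = 010000
  pos 8: 100001 XOR 101001 = 001000
Remainder = 01000 (nonzero — an error is detected).

01000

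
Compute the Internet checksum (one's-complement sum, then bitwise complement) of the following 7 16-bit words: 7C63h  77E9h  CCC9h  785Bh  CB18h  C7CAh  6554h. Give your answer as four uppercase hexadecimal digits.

CE55

One's-complement addition (fold any carry out of bit 15 back into bit 0):
  0x7C63 + 0x77E9 = 0x0F44C
  0xF44C + 0xCCC9 = 0x1C115 → wrap carry → 0xC116
  0xC116 + 0x785B = 0x13971 → wrap carry → 0x3972
  0x3972 + 0xCB18 = 0x1048A → wrap carry → 0x048B
  0x048B + 0xC7CA = 0x0CC55
  0xCC55 + 0x6554 = 0x131A9 → wrap carry → 0x31AA
One's-complement sum = 0x31AA.
Checksum = ~0x31AA & 0xFFFF = 0xCE55.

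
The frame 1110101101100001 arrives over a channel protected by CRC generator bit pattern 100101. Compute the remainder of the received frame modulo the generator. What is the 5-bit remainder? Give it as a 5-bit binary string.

Modulo-2 division of 1110101101100001 by 100101:
  pos 0: 111010 XOR 100101 = 011111
  pos 1: 111111 XOR 100101 = 011010
  pos 2: 110101 XOR 100101 = 010000
  pos 3: 100000 XOR 100101 = 000101
  pos 6: 101110 XOR 100101 = 001011
  pos 8: 101100 XOR 100101 = 001001
  pos 10: 100101 XOR 100101 = 000000
Remainder = 00000 (zero — the frame passes the CRC check).

00000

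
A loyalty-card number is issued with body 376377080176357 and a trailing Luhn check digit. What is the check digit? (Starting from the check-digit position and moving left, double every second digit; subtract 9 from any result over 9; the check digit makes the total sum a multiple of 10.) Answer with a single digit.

3

Partial digits right→left: 7 5 3 6 7 1 0 8 0 7 7 3 6 7 3
Double every second digit counting from the check-digit position (so the 1st, 3rd, 5th, ... of the partial from the right).
  doubled (with −9 where >9): 5 6 5 0 0 5 3 6 → sum 30
  kept as-is: 5 6 1 8 7 3 7 → sum 37
Total = 30 + 37 = 67.
Check digit = (10 − (67 mod 10)) mod 10 = 3.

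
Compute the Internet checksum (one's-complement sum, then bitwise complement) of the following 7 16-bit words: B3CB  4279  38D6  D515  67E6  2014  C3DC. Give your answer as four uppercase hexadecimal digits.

AFF7

One's-complement addition (fold any carry out of bit 15 back into bit 0):
  0xB3CB + 0x4279 = 0x0F644
  0xF644 + 0x38D6 = 0x12F1A → wrap carry → 0x2F1B
  0x2F1B + 0xD515 = 0x10430 → wrap carry → 0x0431
  0x0431 + 0x67E6 = 0x06C17
  0x6C17 + 0x2014 = 0x08C2B
  0x8C2B + 0xC3DC = 0x15007 → wrap carry → 0x5008
One's-complement sum = 0x5008.
Checksum = ~0x5008 & 0xFFFF = 0xAFF7.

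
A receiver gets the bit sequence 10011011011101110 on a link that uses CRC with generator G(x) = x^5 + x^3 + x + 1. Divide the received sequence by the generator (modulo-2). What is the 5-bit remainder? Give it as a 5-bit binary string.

11100

Modulo-2 division of 10011011011101110 by 101011:
  pos 0: 100110 XOR 101011 = 001101
  pos 2: 110111 XOR 101011 = 011100
  pos 3: 111000 XOR 101011 = 010011
  pos 4: 100111 XOR 101011 = 001100
  pos 6: 110011 XOR 101011 = 011000
  pos 7: 110000 XOR 101011 = 011011
  pos 8: 110111 XOR 101011 = 011100
  pos 9: 111001 XOR 101011 = 010010
  pos 10: 100101 XOR 101011 = 001110
Remainder = 11100 (nonzero — an error is detected).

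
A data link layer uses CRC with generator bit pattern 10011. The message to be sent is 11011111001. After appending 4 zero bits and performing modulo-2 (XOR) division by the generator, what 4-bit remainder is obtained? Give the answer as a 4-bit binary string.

Append 4 zeros: 110111110010000. Divide by 10011 (XOR where the leading bit is 1):
  pos 0: 11011 XOR 10011 = 01000
  pos 1: 10001 XOR 10011 = 00010
  pos 4: 10110 XOR 10011 = 00101
  pos 6: 10101 XOR 10011 = 00110
  pos 8: 11000 XOR 10011 = 01011
  pos 9: 10110 XOR 10011 = 00101
Remainder (last 4 bits) = 1010. This is the CRC / FCS.

1010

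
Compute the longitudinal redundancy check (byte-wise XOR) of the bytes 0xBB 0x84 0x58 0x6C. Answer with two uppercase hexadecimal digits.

0B

XOR the bytes together:
  start with 0xBB
  0xBB ⊕ 0x84 = 0x3F
  0x3F ⊕ 0x58 = 0x67
  0x67 ⊕ 0x6C = 0x0B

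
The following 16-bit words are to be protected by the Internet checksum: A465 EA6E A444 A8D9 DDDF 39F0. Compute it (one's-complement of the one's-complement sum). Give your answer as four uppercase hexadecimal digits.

0C3D

One's-complement addition (fold any carry out of bit 15 back into bit 0):
  0xA465 + 0xEA6E = 0x18ED3 → wrap carry → 0x8ED4
  0x8ED4 + 0xA444 = 0x13318 → wrap carry → 0x3319
  0x3319 + 0xA8D9 = 0x0DBF2
  0xDBF2 + 0xDDDF = 0x1B9D1 → wrap carry → 0xB9D2
  0xB9D2 + 0x39F0 = 0x0F3C2
One's-complement sum = 0xF3C2.
Checksum = ~0xF3C2 & 0xFFFF = 0x0C3D.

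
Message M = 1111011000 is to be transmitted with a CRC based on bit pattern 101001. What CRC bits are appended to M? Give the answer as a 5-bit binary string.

00000

Append 5 zeros: 111101100000000. Divide by 101001 (XOR where the leading bit is 1):
  pos 0: 111101 XOR 101001 = 010100
  pos 1: 101001 XOR 101001 = 000000
Remainder (last 5 bits) = 00000. This is the CRC / FCS.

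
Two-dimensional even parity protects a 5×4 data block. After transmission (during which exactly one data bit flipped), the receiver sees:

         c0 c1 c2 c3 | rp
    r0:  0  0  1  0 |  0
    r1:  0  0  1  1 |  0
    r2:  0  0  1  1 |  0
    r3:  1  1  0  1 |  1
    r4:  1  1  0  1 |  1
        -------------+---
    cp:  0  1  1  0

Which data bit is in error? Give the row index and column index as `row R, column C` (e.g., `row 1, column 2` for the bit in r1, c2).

row 0, column 1

Recompute each row's even parity and compare to rp:
  r0: data parity 1, sent rp 0 → mismatch
  r1: data parity 0, sent rp 0 → ok
  r2: data parity 0, sent rp 0 → ok
  r3: data parity 1, sent rp 1 → ok
  r4: data parity 1, sent rp 1 → ok
Recompute each column's even parity and compare to cp:
  c0: data parity 0, sent cp 0 → ok
  c1: data parity 0, sent cp 1 → mismatch
  c2: data parity 1, sent cp 1 → ok
  c3: data parity 0, sent cp 0 → ok
Exactly one row (r0) and one column (c1) fail → the flipped bit is at their intersection.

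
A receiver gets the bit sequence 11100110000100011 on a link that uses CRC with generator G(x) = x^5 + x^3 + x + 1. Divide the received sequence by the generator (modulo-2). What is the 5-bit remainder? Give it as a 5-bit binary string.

Modulo-2 division of 11100110000100011 by 101011:
  pos 0: 111001 XOR 101011 = 010010
  pos 1: 100101 XOR 101011 = 001110
  pos 3: 111000 XOR 101011 = 010011
  pos 4: 100110 XOR 101011 = 001101
  pos 6: 110101 XOR 101011 = 011110
  pos 7: 111100 XOR 101011 = 010111
  pos 8: 101110 XOR 101011 = 000101
  pos 11: 101011 XOR 101011 = 000000
Remainder = 00000 (zero — the frame passes the CRC check).

00000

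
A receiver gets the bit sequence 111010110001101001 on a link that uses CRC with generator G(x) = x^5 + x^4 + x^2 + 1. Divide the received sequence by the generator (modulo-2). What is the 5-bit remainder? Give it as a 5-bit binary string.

00000

Modulo-2 division of 111010110001101001 by 110101:
  pos 0: 111010 XOR 110101 = 001111
  pos 2: 111111 XOR 110101 = 001010
  pos 4: 101000 XOR 110101 = 011101
  pos 5: 111010 XOR 110101 = 001111
  pos 7: 111111 XOR 110101 = 001010
  pos 9: 101001 XOR 110101 = 011100
  pos 10: 111000 XOR 110101 = 001101
  pos 12: 110101 XOR 110101 = 000000
Remainder = 00000 (zero — the frame passes the CRC check).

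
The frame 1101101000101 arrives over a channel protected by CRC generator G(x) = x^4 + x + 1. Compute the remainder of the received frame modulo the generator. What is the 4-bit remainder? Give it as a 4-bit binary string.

0111

Modulo-2 division of 1101101000101 by 10011:
  pos 0: 11011 XOR 10011 = 01000
  pos 1: 10000 XOR 10011 = 00011
  pos 4: 11100 XOR 10011 = 01111
  pos 5: 11110 XOR 10011 = 01101
  pos 6: 11011 XOR 10011 = 01000
  pos 7: 10000 XOR 10011 = 00011
Remainder = 0111 (nonzero — an error is detected).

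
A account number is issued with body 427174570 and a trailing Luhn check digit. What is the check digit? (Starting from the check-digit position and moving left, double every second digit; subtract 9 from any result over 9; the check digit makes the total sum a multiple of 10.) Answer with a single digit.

Partial digits right→left: 0 7 5 4 7 1 7 2 4
Double every second digit counting from the check-digit position (so the 1st, 3rd, 5th, ... of the partial from the right).
  doubled (with −9 where >9): 0 1 5 5 8 → sum 19
  kept as-is: 7 4 1 2 → sum 14
Total = 19 + 14 = 33.
Check digit = (10 − (33 mod 10)) mod 10 = 7.

7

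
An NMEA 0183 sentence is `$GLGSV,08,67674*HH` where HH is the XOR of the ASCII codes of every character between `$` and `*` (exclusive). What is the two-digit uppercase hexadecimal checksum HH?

75

XOR the ASCII codes of the payload characters:
  'G' = 0x47 → acc = 0x47
  'L' = 0x4C → acc = 0x0B
  'G' = 0x47 → acc = 0x4C
  'S' = 0x53 → acc = 0x1F
  'V' = 0x56 → acc = 0x49
  ',' = 0x2C → acc = 0x65
  '0' = 0x30 → acc = 0x55
  '8' = 0x38 → acc = 0x6D
  ',' = 0x2C → acc = 0x41
  '6' = 0x36 → acc = 0x77
  '7' = 0x37 → acc = 0x40
  '6' = 0x36 → acc = 0x76
  '7' = 0x37 → acc = 0x41
  '4' = 0x34 → acc = 0x75
Checksum = 0x75.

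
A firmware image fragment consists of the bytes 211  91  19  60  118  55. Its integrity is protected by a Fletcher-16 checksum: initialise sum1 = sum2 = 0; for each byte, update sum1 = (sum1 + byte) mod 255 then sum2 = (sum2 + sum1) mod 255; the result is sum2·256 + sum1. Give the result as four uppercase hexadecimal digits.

E42C

Running sums (mod 255):
  after byte 0 (211): sum1=211, sum2=211
  after byte 1 (91): sum1=47, sum2=3
  after byte 2 (19): sum1=66, sum2=69
  after byte 3 (60): sum1=126, sum2=195
  after byte 4 (118): sum1=244, sum2=184
  after byte 5 (55): sum1=44, sum2=228
Checksum = sum2·256 + sum1 = 228·256 + 44 = 58412 = 0xE42C.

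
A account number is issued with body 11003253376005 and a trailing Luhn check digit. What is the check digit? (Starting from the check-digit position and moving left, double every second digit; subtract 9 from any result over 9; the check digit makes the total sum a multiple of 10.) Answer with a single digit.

Partial digits right→left: 5 0 0 6 7 3 3 5 2 3 0 0 1 1
Double every second digit counting from the check-digit position (so the 1st, 3rd, 5th, ... of the partial from the right).
  doubled (with −9 where >9): 1 0 5 6 4 0 2 → sum 18
  kept as-is: 0 6 3 5 3 0 1 → sum 18
Total = 18 + 18 = 36.
Check digit = (10 − (36 mod 10)) mod 10 = 4.

4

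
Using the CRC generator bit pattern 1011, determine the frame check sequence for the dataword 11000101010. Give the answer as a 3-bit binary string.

011

Append 3 zeros: 11000101010000. Divide by 1011 (XOR where the leading bit is 1):
  pos 0: 1100 XOR 1011 = 0111
  pos 1: 1110 XOR 1011 = 0101
  pos 2: 1011 XOR 1011 = 0000
  pos 7: 1010 XOR 1011 = 0001
  pos 10: 1000 XOR 1011 = 0011
Remainder (last 3 bits) = 011. This is the CRC / FCS.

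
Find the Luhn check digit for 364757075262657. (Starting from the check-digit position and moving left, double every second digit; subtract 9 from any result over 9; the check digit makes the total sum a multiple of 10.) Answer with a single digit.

Partial digits right→left: 7 5 6 2 6 2 5 7 0 7 5 7 4 6 3
Double every second digit counting from the check-digit position (so the 1st, 3rd, 5th, ... of the partial from the right).
  doubled (with −9 where >9): 5 3 3 1 0 1 8 6 → sum 27
  kept as-is: 5 2 2 7 7 7 6 → sum 36
Total = 27 + 36 = 63.
Check digit = (10 − (63 mod 10)) mod 10 = 7.

7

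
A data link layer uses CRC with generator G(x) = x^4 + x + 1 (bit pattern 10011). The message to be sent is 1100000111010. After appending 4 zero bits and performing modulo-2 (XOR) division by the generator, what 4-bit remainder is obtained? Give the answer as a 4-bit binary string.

Append 4 zeros: 11000001110100000. Divide by 10011 (XOR where the leading bit is 1):
  pos 0: 11000 XOR 10011 = 01011
  pos 1: 10110 XOR 10011 = 00101
  pos 3: 10101 XOR 10011 = 00110
  pos 5: 11011 XOR 10011 = 01000
  pos 6: 10000 XOR 10011 = 00011
  pos 9: 11100 XOR 10011 = 01111
  pos 10: 11110 XOR 10011 = 01101
  pos 11: 11010 XOR 10011 = 01001
  pos 12: 10010 XOR 10011 = 00001
Remainder (last 4 bits) = 0001. This is the CRC / FCS.

0001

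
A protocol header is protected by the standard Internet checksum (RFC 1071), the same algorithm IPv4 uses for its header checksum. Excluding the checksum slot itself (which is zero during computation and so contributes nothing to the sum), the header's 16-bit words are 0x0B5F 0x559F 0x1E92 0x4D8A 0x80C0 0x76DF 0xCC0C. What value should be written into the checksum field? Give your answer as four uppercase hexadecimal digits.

6F38

One's-complement addition (fold any carry out of bit 15 back into bit 0):
  0x0B5F + 0x559F = 0x060FE
  0x60FE + 0x1E92 = 0x07F90
  0x7F90 + 0x4D8A = 0x0CD1A
  0xCD1A + 0x80C0 = 0x14DDA → wrap carry → 0x4DDB
  0x4DDB + 0x76DF = 0x0C4BA
  0xC4BA + 0xCC0C = 0x190C6 → wrap carry → 0x90C7
One's-complement sum = 0x90C7.
Checksum = ~0x90C7 & 0xFFFF = 0x6F38.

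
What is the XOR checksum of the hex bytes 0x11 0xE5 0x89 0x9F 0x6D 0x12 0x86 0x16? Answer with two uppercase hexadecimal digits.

0D

XOR the bytes together:
  start with 0x11
  0x11 ⊕ 0xE5 = 0xF4
  0xF4 ⊕ 0x89 = 0x7D
  0x7D ⊕ 0x9F = 0xE2
  0xE2 ⊕ 0x6D = 0x8F
  0x8F ⊕ 0x12 = 0x9D
  0x9D ⊕ 0x86 = 0x1B
  0x1B ⊕ 0x16 = 0x0D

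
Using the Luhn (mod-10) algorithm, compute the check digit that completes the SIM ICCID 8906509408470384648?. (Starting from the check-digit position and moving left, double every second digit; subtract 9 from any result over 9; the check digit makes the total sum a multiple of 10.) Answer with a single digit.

Partial digits right→left: 8 4 6 4 8 3 0 7 4 8 0 4 9 0 5 6 0 9 8
Double every second digit counting from the check-digit position (so the 1st, 3rd, 5th, ... of the partial from the right).
  doubled (with −9 where >9): 7 3 7 0 8 0 9 1 0 7 → sum 42
  kept as-is: 4 4 3 7 8 4 0 6 9 → sum 45
Total = 42 + 45 = 87.
Check digit = (10 − (87 mod 10)) mod 10 = 3.

3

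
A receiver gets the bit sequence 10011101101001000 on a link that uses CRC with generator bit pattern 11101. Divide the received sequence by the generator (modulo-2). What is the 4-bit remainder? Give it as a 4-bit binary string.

Modulo-2 division of 10011101101001000 by 11101:
  pos 0: 10011 XOR 11101 = 01110
  pos 1: 11101 XOR 11101 = 00000
  pos 7: 11010 XOR 11101 = 00111
  pos 9: 11101 XOR 11101 = 00000
Remainder = 0000 (zero — the frame passes the CRC check).

0000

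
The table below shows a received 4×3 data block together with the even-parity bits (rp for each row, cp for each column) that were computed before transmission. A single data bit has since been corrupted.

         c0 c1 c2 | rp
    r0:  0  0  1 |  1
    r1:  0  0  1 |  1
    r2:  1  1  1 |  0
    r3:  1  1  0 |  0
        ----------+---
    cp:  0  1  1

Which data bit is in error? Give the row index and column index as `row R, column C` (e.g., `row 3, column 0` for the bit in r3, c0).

Recompute each row's even parity and compare to rp:
  r0: data parity 1, sent rp 1 → ok
  r1: data parity 1, sent rp 1 → ok
  r2: data parity 1, sent rp 0 → mismatch
  r3: data parity 0, sent rp 0 → ok
Recompute each column's even parity and compare to cp:
  c0: data parity 0, sent cp 0 → ok
  c1: data parity 0, sent cp 1 → mismatch
  c2: data parity 1, sent cp 1 → ok
Exactly one row (r2) and one column (c1) fail → the flipped bit is at their intersection.

row 2, column 1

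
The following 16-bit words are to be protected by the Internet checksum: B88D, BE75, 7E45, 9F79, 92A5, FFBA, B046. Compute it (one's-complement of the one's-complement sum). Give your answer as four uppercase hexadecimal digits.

One's-complement addition (fold any carry out of bit 15 back into bit 0):
  0xB88D + 0xBE75 = 0x17702 → wrap carry → 0x7703
  0x7703 + 0x7E45 = 0x0F548
  0xF548 + 0x9F79 = 0x194C1 → wrap carry → 0x94C2
  0x94C2 + 0x92A5 = 0x12767 → wrap carry → 0x2768
  0x2768 + 0xFFBA = 0x12722 → wrap carry → 0x2723
  0x2723 + 0xB046 = 0x0D769
One's-complement sum = 0xD769.
Checksum = ~0xD769 & 0xFFFF = 0x2896.

2896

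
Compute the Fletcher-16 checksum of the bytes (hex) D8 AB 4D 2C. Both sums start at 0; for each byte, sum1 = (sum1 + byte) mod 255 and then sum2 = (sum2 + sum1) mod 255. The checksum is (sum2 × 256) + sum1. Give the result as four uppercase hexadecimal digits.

2DFD

Running sums (mod 255):
  after byte 0 (D8): sum1=216, sum2=216
  after byte 1 (AB): sum1=132, sum2=93
  after byte 2 (4D): sum1=209, sum2=47
  after byte 3 (2C): sum1=253, sum2=45
Checksum = sum2·256 + sum1 = 45·256 + 253 = 11773 = 0x2DFD.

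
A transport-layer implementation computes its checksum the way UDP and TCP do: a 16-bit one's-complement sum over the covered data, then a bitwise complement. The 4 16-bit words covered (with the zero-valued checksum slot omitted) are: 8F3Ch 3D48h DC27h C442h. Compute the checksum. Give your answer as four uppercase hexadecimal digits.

9310

One's-complement addition (fold any carry out of bit 15 back into bit 0):
  0x8F3C + 0x3D48 = 0x0CC84
  0xCC84 + 0xDC27 = 0x1A8AB → wrap carry → 0xA8AC
  0xA8AC + 0xC442 = 0x16CEE → wrap carry → 0x6CEF
One's-complement sum = 0x6CEF.
Checksum = ~0x6CEF & 0xFFFF = 0x9310.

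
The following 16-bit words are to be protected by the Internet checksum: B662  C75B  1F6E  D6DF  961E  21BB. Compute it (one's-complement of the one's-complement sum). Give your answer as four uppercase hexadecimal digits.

D419

One's-complement addition (fold any carry out of bit 15 back into bit 0):
  0xB662 + 0xC75B = 0x17DBD → wrap carry → 0x7DBE
  0x7DBE + 0x1F6E = 0x09D2C
  0x9D2C + 0xD6DF = 0x1740B → wrap carry → 0x740C
  0x740C + 0x961E = 0x10A2A → wrap carry → 0x0A2B
  0x0A2B + 0x21BB = 0x02BE6
One's-complement sum = 0x2BE6.
Checksum = ~0x2BE6 & 0xFFFF = 0xD419.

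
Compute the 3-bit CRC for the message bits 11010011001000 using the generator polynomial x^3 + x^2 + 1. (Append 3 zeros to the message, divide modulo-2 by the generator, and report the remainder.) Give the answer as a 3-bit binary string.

Append 3 zeros: 11010011001000000. Divide by 1101 (XOR where the leading bit is 1):
  pos 0: 1101 XOR 1101 = 0000
  pos 6: 1100 XOR 1101 = 0001
  pos 9: 1100 XOR 1101 = 0001
  pos 12: 1000 XOR 1101 = 0101
  pos 13: 1010 XOR 1101 = 0111
Remainder (last 3 bits) = 111. This is the CRC / FCS.

111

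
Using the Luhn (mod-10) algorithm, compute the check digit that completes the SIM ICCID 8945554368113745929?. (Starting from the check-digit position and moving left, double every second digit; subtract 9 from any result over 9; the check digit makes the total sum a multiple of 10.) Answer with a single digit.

4

Partial digits right→left: 9 2 9 5 4 7 3 1 1 8 6 3 4 5 5 5 4 9 8
Double every second digit counting from the check-digit position (so the 1st, 3rd, 5th, ... of the partial from the right).
  doubled (with −9 where >9): 9 9 8 6 2 3 8 1 8 7 → sum 61
  kept as-is: 2 5 7 1 8 3 5 5 9 → sum 45
Total = 61 + 45 = 106.
Check digit = (10 − (106 mod 10)) mod 10 = 4.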